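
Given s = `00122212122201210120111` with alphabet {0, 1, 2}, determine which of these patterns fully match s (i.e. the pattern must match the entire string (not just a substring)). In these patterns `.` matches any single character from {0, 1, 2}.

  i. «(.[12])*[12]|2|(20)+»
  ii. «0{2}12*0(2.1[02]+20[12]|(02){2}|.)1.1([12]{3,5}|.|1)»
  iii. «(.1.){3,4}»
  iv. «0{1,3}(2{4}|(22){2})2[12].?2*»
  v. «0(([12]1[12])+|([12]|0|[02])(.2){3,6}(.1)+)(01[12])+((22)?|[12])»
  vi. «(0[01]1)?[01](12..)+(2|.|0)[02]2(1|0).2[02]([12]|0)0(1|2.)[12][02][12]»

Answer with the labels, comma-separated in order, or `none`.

v

i → no match
ii → no match
iii → no match
iv → no match
v → match
vi → no match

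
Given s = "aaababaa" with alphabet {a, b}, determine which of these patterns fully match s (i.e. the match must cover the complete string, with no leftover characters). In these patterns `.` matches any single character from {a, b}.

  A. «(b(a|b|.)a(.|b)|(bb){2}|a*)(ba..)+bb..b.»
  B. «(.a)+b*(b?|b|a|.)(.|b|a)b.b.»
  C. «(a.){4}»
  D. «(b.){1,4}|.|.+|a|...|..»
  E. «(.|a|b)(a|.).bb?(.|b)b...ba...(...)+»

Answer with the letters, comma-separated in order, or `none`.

C, D

A → no match
B → no match
C → match
D → match
E → no match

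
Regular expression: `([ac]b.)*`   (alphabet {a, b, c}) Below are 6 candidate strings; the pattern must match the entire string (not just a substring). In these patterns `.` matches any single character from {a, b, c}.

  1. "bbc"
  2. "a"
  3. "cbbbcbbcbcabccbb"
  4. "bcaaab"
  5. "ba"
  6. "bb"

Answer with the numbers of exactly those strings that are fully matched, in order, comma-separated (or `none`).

1 → no match
2 → no match
3 → no match
4 → no match
5 → no match
6 → no match

none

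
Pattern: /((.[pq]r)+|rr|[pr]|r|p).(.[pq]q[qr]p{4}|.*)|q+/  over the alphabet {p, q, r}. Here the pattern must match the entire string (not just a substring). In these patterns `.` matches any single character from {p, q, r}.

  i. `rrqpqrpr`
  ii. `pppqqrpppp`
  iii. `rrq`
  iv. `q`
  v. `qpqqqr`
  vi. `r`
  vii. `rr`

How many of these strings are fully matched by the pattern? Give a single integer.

5

i → match
ii → match
iii → match
iv → match
v → no match
vi → no match
vii → match
Total matched: 5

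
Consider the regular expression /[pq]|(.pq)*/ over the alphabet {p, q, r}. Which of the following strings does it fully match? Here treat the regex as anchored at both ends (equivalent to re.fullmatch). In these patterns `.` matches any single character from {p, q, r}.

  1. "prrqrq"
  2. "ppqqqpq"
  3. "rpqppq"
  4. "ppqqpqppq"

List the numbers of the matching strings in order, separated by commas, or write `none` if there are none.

1. "prrqrq" → no match
2. "ppqqqpq" → no match
3. "rpqppq" → match
4. "ppqqpqppq" → match

3, 4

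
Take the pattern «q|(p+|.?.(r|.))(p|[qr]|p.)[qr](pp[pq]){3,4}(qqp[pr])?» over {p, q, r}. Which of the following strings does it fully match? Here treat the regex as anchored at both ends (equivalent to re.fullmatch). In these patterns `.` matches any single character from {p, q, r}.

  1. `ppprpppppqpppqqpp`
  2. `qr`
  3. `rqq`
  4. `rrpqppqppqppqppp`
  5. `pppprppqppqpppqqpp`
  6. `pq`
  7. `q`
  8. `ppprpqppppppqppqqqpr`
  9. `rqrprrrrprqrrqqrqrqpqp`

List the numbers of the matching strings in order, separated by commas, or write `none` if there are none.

1 → match
2 → no match
3 → no match
4 → match
5 → match
6 → no match
7 → match
8 → no match
9 → no match

1, 4, 5, 7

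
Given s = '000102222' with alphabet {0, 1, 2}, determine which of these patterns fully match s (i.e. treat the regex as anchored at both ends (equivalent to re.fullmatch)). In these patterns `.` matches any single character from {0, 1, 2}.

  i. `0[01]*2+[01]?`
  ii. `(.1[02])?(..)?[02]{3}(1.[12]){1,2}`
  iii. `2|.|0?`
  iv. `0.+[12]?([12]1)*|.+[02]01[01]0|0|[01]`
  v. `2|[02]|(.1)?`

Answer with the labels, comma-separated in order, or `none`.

i, iv

i → match
ii → no match
iii → no match
iv → match
v → no match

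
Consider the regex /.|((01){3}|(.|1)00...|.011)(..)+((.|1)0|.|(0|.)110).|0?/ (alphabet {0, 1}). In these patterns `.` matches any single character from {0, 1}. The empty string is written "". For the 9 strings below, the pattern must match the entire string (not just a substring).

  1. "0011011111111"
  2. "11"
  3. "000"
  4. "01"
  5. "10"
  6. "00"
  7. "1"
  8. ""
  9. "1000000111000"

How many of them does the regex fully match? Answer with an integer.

3

1 → no match
2 → no match
3 → no match
4 → no match
5 → no match
6 → no match
7 → match
8 → match
9 → match
Total matched: 3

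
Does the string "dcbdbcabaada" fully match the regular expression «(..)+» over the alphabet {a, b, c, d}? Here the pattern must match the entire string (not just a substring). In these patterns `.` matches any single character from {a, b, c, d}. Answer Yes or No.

Yes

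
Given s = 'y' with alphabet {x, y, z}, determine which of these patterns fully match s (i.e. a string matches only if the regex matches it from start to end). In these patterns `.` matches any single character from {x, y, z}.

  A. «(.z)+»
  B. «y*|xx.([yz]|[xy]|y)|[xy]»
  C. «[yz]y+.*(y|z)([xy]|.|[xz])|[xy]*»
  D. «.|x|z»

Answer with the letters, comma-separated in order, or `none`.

B, C, D

A → no match — must end with 'z'
B → match
C → match
D → match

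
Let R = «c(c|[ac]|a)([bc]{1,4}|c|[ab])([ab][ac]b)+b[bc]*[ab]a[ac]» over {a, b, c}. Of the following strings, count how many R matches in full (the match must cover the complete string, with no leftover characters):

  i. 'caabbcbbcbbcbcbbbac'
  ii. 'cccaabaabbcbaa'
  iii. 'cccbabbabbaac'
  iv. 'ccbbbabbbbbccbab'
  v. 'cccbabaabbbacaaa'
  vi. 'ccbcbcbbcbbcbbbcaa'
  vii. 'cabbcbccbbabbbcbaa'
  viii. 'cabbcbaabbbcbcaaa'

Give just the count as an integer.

3

i → no match
ii → match
iii → match
iv → no match
v → no match
vi → no match
vii → no match
viii → match
Total matched: 3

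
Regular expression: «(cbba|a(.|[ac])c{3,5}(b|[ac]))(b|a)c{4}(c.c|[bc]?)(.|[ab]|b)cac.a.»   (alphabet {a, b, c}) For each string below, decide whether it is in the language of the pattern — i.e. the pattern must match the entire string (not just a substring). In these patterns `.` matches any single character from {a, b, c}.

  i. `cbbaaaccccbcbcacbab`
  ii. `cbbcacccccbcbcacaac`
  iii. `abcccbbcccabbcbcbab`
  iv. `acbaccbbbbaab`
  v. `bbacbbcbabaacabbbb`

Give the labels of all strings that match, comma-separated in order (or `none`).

i → no match
ii → no match
iii → no match
iv → no match
v → no match

none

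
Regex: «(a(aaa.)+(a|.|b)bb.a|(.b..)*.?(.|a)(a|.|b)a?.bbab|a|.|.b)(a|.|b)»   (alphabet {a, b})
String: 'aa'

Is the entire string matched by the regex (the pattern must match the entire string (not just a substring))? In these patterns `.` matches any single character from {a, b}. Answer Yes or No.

Yes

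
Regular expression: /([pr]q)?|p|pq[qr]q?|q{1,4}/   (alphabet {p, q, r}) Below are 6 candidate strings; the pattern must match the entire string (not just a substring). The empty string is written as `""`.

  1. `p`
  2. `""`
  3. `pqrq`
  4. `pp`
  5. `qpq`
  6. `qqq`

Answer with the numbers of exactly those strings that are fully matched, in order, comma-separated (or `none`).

1, 2, 3, 6

1 → match
2 → match
3 → match
4 → no match
5 → no match
6 → match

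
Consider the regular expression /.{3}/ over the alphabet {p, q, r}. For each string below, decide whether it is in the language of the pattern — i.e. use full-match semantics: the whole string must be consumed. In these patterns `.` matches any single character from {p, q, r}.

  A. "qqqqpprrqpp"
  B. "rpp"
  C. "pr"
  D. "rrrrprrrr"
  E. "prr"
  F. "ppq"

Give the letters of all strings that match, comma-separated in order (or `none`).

B, E, F

A → no match
B → match
C → no match
D → no match
E → match
F → match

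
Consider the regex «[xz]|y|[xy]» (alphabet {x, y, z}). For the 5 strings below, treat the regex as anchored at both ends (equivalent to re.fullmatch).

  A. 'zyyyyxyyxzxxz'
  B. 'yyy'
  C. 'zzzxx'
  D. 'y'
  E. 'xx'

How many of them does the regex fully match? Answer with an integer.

A → no match
B → no match
C → no match
D → match
E → no match
Total matched: 1

1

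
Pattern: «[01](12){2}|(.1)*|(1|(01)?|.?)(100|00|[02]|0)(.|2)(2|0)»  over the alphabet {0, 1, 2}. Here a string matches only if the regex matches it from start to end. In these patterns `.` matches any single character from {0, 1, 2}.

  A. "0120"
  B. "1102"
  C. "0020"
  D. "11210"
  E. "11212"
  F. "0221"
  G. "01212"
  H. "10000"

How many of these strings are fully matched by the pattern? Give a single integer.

4

A → no match
B → no match
C → match
D → no match
E → match
F → no match
G → match
H → match
Total matched: 4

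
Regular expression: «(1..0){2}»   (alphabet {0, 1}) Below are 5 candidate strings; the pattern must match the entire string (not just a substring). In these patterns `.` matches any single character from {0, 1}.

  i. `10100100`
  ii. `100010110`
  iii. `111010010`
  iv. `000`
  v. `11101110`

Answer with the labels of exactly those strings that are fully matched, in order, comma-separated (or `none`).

v

i → no match
ii → no match
iii → no match
iv → no match — must start with `1`
v → match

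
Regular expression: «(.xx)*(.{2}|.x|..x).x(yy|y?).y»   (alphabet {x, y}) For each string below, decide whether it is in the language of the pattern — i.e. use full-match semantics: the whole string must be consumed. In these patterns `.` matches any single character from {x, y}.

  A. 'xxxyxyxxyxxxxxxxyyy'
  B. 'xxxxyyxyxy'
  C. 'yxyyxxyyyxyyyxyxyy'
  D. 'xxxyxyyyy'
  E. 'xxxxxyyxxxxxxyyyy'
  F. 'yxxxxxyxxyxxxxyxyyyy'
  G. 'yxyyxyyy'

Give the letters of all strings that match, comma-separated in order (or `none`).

B, D, F

A → no match
B. 'xxxxyyxyxy' → match
C → no match
D. 'xxxyxyyyy' → match
E → no match
F → match
G. 'yxyyxyyy' → no match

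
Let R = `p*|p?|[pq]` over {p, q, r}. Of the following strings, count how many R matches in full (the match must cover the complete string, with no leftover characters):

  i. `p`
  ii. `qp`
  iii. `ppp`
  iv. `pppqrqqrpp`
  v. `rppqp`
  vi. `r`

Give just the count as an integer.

i. `p` → match
ii. `qp` → no match
iii. `ppp` → match
iv. `pppqrqqrpp` → no match
v. `rppqp` → no match
vi. `r` → no match
Total matched: 2

2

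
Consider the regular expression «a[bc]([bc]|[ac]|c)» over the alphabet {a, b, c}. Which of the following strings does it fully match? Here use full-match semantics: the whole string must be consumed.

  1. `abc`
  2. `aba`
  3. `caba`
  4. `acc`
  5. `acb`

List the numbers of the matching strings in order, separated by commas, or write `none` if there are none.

1, 2, 4, 5

1. `abc` → match
2. `aba` → match
3. `caba` → no match — must start with `a`
4. `acc` → match
5. `acb` → match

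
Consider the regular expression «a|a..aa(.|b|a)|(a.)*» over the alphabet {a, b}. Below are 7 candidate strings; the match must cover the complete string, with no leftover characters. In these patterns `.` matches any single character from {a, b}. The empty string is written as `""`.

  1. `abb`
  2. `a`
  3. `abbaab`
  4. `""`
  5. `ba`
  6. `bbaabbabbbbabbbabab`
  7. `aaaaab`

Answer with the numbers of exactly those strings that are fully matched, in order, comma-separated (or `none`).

2, 3, 4, 7

1 → no match
2 → match
3 → match
4 → match
5 → no match
6 → no match
7 → match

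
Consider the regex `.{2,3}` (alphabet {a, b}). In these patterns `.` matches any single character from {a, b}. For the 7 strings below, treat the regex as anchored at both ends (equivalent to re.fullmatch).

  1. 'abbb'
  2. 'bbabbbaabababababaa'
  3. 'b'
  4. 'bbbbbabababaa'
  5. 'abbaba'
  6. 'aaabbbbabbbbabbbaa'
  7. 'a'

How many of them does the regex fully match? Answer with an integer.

1. 'abbb' → no match
2 → no match
3. 'b' → no match
4 → no match
5. 'abbaba' → no match
6 → no match
7. 'a' → no match
Total matched: 0

0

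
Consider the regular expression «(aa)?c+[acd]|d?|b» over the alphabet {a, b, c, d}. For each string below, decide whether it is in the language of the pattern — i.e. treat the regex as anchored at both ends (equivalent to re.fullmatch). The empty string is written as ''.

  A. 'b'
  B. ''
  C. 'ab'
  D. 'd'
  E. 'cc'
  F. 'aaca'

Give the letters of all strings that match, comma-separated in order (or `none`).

A → match
B → match
C → no match
D → match
E → match
F → match

A, B, D, E, F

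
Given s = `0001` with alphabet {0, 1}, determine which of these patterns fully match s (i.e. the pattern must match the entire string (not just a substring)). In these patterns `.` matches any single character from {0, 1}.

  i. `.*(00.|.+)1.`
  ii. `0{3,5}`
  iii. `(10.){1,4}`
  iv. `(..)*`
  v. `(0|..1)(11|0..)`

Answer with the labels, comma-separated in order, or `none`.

iv, v

i → no match
ii → no match — must end with `0`
iii → no match — must start with `10`
iv → match
v → match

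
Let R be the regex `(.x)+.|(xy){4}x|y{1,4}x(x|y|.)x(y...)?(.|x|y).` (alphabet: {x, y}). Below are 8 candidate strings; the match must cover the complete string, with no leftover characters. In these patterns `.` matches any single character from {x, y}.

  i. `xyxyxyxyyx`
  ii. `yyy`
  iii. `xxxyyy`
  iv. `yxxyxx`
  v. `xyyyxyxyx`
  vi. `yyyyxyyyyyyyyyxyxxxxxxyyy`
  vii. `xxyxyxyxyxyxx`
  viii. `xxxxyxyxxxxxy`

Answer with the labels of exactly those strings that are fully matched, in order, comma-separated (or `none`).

i → no match
ii → no match
iii → no match
iv → no match
v → no match
vi → no match
vii → match
viii → match

vii, viii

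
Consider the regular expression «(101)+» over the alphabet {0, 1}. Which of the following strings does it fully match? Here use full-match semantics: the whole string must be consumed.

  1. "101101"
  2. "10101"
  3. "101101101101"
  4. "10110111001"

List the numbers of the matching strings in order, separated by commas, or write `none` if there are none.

1, 3

1 → match
2 → no match
3 → match
4 → no match — must end with "101"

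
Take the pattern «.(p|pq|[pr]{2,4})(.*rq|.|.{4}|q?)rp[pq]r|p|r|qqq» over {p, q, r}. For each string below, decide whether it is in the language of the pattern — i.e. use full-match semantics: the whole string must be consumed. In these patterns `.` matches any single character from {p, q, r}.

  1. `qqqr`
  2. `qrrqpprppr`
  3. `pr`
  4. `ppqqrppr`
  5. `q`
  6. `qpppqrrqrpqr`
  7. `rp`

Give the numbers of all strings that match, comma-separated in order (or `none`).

4, 6

1 → no match
2 → no match
3 → no match
4 → match
5 → no match
6 → match
7 → no match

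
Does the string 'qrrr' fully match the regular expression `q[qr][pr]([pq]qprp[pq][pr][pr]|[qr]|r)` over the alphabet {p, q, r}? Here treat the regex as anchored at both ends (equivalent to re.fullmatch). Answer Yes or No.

Yes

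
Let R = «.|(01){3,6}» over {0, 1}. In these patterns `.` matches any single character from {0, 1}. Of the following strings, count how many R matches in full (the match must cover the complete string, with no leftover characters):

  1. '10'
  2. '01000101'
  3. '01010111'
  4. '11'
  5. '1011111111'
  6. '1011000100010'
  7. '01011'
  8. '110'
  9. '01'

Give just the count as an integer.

1 → no match
2 → no match
3 → no match
4 → no match
5 → no match
6 → no match
7 → no match
8 → no match
9 → no match
Total matched: 0

0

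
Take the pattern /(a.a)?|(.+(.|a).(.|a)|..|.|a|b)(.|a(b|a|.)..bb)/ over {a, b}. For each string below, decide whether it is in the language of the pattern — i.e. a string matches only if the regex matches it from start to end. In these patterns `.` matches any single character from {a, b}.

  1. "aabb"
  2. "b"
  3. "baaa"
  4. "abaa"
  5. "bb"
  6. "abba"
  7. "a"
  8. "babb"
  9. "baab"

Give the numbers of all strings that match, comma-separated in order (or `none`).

1. "aabb" → no match
2. "b" → no match
3. "baaa" → no match
4. "abaa" → no match
5. "bb" → match
6. "abba" → no match
7. "a" → no match
8. "babb" → no match
9. "baab" → no match

5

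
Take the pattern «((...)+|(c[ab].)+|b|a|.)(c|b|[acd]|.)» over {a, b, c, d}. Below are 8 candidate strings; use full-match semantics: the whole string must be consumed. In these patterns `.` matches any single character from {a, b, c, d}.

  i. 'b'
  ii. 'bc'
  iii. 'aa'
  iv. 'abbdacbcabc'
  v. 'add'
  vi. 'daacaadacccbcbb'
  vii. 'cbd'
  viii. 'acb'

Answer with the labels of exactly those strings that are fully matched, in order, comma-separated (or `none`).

ii, iii

i → no match
ii → match
iii → match
iv → no match
v → no match
vi → no match
vii → no match
viii → no match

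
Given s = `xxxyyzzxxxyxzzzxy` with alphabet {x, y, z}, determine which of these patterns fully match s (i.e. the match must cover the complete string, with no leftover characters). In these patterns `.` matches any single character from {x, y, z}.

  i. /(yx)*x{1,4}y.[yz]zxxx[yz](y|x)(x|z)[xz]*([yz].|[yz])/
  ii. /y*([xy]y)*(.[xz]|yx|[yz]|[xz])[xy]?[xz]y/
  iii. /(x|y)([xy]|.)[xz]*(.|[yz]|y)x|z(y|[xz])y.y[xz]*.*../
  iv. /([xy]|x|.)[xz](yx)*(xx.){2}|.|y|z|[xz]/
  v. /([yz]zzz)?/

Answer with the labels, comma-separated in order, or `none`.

i → match
ii → no match
iii → no match
iv → no match
v → no match

i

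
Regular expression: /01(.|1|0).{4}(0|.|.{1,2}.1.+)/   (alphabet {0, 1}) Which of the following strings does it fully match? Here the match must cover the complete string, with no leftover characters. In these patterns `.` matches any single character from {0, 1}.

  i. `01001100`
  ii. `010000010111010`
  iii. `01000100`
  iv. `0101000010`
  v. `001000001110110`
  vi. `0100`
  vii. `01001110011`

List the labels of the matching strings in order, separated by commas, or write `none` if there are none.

i, ii, iii, vii

i. `01001100` → match
ii → match
iii. `01000100` → match
iv. `0101000010` → no match
v → no match — must start with `01`
vi. `0100` → no match
vii. `01001110011` → match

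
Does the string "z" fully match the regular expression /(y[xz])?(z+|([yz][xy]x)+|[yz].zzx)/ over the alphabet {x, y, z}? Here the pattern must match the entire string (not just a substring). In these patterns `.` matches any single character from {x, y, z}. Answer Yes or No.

Yes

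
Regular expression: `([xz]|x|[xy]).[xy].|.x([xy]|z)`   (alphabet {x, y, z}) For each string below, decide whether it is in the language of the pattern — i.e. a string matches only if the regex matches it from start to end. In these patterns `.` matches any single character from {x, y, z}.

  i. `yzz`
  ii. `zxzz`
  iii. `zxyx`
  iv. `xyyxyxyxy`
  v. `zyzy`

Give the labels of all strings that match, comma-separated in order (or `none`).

i → no match
ii → no match
iii → match
iv → no match
v → no match

iii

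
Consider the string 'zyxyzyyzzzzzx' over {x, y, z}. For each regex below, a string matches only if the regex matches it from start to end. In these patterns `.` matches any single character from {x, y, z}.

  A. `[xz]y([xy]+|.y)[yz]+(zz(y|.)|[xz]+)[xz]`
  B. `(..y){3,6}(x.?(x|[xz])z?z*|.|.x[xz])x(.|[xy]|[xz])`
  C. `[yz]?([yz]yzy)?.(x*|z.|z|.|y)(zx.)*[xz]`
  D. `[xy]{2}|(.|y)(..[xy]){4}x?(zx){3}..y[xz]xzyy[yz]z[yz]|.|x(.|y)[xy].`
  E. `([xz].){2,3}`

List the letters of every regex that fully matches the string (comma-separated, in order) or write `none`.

A → match
B → no match
C → no match
D → no match
E → no match

A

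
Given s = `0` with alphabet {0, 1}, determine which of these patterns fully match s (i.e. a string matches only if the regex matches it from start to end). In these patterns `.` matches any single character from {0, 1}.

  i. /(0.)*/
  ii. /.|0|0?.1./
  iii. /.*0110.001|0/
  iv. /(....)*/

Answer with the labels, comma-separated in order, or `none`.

i → no match
ii → match
iii → match
iv → no match

ii, iii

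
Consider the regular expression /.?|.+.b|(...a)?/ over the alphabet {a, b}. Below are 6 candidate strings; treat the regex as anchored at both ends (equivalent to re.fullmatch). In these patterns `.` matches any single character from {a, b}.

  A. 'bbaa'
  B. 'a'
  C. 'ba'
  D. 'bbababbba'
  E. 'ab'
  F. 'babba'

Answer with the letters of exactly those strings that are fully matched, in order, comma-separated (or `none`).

A → match
B → match
C → no match
D → no match
E → no match
F → no match

A, B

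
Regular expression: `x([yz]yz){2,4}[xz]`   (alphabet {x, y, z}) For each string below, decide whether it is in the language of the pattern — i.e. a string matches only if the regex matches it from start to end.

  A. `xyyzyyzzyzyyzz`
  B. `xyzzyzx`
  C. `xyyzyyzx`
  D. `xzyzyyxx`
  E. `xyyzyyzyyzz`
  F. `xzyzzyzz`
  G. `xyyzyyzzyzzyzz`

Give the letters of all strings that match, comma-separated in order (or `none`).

A → match
B. `xyzzyzx` → no match
C. `xyyzyyzx` → match
D. `xzyzyyxx` → no match
E. `xyyzyyzyyzz` → match
F. `xzyzzyzz` → match
G → match

A, C, E, F, G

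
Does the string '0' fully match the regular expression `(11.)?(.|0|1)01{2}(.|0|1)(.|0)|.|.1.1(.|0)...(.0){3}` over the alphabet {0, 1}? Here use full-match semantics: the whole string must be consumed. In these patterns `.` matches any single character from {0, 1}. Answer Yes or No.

Yes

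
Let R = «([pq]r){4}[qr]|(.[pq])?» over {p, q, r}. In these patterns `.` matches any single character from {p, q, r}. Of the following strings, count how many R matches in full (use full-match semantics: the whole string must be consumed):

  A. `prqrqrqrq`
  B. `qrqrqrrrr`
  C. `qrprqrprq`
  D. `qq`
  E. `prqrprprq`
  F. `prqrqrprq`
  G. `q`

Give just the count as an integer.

A → match
B → no match
C → match
D → match
E → match
F → match
G → no match
Total matched: 5

5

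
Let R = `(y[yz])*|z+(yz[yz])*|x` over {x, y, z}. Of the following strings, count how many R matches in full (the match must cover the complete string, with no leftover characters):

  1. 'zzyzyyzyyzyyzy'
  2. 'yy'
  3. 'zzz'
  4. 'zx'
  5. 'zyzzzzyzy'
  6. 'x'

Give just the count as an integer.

4

1 → match
2 → match
3 → match
4 → no match
5 → no match
6 → match
Total matched: 4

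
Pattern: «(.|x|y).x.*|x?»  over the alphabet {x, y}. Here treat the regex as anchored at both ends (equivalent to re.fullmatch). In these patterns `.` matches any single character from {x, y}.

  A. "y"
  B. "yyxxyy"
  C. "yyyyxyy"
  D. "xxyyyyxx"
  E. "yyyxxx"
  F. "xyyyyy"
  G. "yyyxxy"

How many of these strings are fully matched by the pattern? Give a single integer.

A → no match
B → match
C → no match
D → no match
E → no match
F → no match
G → no match
Total matched: 1

1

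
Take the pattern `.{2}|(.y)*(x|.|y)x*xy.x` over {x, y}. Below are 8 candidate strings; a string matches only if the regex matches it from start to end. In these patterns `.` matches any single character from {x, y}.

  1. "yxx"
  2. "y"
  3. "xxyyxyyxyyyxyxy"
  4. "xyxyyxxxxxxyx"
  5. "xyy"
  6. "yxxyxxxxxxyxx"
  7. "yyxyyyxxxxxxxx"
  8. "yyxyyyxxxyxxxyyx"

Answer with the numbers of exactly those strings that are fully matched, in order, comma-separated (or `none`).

none

1 → no match
2 → no match
3 → no match
4 → no match
5 → no match
6 → no match
7 → no match
8 → no match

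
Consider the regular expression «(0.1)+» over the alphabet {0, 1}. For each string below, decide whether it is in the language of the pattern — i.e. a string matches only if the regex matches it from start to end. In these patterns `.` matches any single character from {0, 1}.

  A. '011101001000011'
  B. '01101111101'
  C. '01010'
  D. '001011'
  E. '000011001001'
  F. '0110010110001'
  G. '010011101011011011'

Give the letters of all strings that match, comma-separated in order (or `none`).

A → no match
B → no match
C → no match — must end with '1'
D → match
E → no match
F → no match
G → no match

D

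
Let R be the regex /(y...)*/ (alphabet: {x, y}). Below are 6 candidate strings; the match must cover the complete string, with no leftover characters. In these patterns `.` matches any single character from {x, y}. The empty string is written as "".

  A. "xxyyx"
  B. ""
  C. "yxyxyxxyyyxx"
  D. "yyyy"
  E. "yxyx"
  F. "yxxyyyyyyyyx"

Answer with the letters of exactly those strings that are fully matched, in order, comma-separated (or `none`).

A → no match
B → match
C → match
D → match
E → match
F → match

B, C, D, E, F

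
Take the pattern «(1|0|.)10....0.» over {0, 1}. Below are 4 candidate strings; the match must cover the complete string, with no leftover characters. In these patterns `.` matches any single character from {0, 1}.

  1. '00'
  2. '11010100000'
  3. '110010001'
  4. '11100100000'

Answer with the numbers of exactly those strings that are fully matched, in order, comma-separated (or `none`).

3

1 → no match
2 → no match
3 → match
4 → no match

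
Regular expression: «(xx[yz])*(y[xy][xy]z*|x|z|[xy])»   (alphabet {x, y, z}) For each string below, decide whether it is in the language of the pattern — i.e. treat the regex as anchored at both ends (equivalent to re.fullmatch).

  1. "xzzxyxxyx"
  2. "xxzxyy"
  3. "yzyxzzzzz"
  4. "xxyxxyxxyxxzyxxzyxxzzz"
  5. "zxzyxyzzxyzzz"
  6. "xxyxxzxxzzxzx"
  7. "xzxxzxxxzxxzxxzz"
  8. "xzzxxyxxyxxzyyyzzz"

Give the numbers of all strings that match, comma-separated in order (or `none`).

1 → no match
2 → no match
3 → no match
4 → no match
5 → no match
6 → no match
7 → no match
8 → no match

none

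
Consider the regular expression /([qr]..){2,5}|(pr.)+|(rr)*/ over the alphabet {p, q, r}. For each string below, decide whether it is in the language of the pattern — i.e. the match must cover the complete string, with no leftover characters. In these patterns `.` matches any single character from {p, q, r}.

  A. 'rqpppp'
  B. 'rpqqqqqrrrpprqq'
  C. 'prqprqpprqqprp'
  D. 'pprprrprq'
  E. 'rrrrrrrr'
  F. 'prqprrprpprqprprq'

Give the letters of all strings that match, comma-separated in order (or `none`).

A → no match
B → match
C → no match
D → no match
E → match
F → no match

B, E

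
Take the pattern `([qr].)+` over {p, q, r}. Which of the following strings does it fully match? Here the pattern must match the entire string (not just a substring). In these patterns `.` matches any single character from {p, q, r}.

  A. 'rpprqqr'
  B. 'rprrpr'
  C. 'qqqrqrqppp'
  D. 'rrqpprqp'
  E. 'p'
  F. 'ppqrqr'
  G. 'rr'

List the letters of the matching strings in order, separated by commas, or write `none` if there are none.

G

A → no match
B → no match
C → no match
D → no match
E → no match
F → no match
G → match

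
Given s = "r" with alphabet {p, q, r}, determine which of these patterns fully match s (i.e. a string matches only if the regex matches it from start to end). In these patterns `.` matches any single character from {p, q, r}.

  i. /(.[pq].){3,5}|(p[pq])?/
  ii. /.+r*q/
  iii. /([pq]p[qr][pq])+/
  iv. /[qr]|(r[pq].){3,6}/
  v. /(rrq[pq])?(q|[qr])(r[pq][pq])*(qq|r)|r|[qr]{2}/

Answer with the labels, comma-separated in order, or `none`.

iv, v

i → no match
ii → no match — must end with "q"
iii → no match
iv → match
v → match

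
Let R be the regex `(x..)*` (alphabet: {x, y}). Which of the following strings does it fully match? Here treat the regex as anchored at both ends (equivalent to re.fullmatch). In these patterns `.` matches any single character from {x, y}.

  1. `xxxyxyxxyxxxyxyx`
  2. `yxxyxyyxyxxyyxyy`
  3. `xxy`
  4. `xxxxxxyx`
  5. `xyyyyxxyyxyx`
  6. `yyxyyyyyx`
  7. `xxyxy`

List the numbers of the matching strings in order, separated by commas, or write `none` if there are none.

1 → no match
2 → no match
3 → match
4 → no match
5 → no match
6 → no match
7 → no match

3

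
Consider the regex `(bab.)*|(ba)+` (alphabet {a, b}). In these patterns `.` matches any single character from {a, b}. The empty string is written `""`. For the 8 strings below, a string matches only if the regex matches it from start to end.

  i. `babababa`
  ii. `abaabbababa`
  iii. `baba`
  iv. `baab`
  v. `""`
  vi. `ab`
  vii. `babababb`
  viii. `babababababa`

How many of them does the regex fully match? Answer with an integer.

i → match
ii → no match
iii → match
iv → no match
v → match
vi → no match
vii → match
viii → match
Total matched: 5

5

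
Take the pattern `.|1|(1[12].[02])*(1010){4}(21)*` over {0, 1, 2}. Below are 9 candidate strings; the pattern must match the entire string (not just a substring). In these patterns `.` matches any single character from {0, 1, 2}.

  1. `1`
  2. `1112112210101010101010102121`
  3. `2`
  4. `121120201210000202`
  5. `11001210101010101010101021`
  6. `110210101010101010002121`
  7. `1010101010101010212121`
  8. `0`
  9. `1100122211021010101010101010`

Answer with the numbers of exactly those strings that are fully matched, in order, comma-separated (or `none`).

1 → match
2 → match
3 → match
4 → no match
5 → match
6 → no match
7 → match
8 → match
9 → match

1, 2, 3, 5, 7, 8, 9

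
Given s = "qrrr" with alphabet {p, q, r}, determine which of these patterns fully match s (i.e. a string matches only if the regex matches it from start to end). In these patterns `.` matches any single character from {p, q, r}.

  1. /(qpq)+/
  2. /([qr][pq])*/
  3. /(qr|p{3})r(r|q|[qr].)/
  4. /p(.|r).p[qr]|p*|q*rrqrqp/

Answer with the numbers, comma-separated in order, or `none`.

3

1 → no match — must start with "qpq"
2 → no match
3 → match
4 → no match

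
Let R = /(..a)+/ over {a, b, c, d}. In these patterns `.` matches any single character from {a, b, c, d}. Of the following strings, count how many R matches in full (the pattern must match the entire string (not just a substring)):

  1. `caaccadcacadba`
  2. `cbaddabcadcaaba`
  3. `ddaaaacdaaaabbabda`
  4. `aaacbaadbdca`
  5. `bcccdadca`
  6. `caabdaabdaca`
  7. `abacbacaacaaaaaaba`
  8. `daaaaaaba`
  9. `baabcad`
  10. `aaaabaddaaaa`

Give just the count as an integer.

1 → no match
2 → match
3 → match
4 → no match
5 → no match
6 → no match
7 → match
8 → match
9 → no match — must end with `a`
10 → match
Total matched: 5

5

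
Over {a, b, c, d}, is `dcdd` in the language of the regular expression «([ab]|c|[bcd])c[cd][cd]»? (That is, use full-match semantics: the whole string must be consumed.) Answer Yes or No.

Yes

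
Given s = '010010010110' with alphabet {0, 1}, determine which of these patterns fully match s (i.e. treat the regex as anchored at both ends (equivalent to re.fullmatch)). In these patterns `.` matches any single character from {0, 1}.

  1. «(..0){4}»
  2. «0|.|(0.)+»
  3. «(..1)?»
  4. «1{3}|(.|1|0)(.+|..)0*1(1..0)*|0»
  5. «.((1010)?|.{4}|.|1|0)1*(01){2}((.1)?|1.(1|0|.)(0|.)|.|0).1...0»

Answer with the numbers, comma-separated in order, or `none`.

1

1 → match
2 → no match
3 → no match
4 → no match
5 → no match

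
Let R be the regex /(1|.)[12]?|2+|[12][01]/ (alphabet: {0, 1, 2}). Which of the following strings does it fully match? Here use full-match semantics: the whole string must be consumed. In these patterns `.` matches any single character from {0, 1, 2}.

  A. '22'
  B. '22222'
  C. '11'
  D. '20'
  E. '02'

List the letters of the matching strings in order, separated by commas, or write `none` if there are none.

A → match
B → match
C → match
D → match
E → match

A, B, C, D, E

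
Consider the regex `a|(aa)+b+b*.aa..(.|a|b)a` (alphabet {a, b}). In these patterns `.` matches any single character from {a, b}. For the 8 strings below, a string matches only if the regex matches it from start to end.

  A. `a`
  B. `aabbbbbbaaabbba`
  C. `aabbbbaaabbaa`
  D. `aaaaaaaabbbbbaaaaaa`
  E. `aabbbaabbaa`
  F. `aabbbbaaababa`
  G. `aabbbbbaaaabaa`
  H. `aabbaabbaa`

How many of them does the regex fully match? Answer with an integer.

A. `a` → match
B → match
C → match
D → match
E. `aabbbaabbaa` → match
F → match
G → match
H. `aabbaabbaa` → match
Total matched: 8

8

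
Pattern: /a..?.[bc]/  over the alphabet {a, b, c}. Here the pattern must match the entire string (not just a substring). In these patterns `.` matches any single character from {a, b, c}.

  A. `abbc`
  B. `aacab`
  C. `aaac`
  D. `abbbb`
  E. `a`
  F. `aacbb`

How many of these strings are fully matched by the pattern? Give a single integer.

A → match
B → match
C → match
D → match
E → no match
F → match
Total matched: 5

5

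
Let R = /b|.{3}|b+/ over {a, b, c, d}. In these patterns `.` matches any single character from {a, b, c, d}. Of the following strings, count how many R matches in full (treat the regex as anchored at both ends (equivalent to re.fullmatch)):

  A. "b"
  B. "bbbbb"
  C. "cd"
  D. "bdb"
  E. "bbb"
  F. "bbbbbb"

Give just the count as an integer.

5

A → match
B → match
C → no match
D → match
E → match
F → match
Total matched: 5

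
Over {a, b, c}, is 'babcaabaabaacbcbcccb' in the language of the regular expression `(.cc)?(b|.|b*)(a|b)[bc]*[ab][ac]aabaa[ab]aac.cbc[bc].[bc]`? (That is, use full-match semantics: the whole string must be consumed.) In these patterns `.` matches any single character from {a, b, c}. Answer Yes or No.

Yes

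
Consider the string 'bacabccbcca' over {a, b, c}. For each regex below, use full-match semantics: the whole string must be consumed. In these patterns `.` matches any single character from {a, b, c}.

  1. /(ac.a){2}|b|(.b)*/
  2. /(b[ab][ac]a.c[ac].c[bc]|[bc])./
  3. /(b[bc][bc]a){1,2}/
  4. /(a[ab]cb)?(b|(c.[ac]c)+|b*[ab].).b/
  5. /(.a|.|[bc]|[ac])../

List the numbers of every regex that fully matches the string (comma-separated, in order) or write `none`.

1 → no match
2 → match
3 → no match
4 → no match — must end with 'b'
5 → no match

2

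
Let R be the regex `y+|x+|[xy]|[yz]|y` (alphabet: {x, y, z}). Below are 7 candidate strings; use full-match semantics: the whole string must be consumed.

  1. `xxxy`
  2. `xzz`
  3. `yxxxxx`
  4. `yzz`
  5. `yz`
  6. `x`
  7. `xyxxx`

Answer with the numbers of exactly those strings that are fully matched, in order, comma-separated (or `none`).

1 → no match
2 → no match
3 → no match
4 → no match
5 → no match
6 → match
7 → no match

6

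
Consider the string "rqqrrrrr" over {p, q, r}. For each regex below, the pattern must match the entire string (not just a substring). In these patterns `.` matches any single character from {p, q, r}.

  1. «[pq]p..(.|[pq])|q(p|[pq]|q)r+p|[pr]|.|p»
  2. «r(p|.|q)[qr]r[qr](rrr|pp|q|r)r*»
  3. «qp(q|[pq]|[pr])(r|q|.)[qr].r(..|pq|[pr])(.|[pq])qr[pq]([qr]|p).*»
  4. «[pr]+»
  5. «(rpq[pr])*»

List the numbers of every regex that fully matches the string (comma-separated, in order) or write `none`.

1 → no match
2 → match
3 → no match — must start with "qp"
4 → no match
5 → no match

2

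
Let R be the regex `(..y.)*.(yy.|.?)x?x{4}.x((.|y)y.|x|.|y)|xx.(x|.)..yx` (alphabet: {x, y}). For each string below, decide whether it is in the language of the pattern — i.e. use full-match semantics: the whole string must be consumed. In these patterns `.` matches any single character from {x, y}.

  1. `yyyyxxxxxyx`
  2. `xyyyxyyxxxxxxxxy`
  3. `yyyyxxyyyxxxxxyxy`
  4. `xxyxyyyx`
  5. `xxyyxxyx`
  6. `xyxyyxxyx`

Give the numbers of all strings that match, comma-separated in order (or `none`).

1. `yyyyxxxxxyx` → no match
2 → match
3 → match
4. `xxyxyyyx` → match
5. `xxyyxxyx` → match
6. `xyxyyxxyx` → no match

2, 3, 4, 5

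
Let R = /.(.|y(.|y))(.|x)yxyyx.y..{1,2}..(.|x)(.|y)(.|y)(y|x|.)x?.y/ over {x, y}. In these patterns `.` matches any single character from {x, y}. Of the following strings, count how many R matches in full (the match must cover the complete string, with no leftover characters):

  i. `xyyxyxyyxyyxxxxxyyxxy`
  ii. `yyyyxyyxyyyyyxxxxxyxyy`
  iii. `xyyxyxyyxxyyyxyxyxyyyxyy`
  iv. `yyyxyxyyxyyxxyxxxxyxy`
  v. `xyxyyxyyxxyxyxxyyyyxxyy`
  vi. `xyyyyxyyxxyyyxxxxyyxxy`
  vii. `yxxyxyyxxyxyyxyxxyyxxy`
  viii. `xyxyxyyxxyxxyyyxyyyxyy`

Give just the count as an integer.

7

i → match
ii → match
iii → no match
iv → match
v → match
vi → match
vii → match
viii → match
Total matched: 7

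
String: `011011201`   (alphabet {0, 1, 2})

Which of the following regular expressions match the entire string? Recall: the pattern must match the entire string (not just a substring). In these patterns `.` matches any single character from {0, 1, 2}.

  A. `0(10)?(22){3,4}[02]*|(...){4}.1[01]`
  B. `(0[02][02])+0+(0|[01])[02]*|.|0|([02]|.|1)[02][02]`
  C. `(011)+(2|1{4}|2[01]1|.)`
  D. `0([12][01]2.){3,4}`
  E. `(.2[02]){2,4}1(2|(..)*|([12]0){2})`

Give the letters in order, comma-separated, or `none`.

A → no match
B → no match
C → match
D → no match
E → no match

C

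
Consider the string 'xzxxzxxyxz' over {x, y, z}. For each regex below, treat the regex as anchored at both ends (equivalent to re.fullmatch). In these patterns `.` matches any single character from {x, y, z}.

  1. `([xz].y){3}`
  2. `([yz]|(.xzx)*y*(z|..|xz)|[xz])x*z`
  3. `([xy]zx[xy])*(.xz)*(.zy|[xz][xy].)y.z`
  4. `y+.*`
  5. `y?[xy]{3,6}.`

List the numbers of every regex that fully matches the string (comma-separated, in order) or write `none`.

1 → no match — must end with 'y'
2 → no match
3 → match
4 → no match — must start with 'y'
5 → no match

3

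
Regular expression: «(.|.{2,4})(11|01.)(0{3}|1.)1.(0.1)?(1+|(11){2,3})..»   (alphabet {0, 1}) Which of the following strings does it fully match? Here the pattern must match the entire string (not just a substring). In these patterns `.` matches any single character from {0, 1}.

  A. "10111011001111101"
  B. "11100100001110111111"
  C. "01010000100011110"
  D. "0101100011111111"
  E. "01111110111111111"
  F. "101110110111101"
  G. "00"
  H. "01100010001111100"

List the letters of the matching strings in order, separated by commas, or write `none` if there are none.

A, C, D, E, F, H

A → match
B → no match
C → match
D → match
E → match
F → match
G. "00" → no match
H → match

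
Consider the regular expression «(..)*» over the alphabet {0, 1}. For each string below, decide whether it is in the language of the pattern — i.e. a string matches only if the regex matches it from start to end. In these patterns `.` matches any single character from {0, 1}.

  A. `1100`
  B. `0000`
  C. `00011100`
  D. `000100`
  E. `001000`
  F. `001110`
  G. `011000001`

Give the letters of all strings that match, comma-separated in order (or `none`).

A, B, C, D, E, F

A. `1100` → match
B. `0000` → match
C. `00011100` → match
D. `000100` → match
E. `001000` → match
F. `001110` → match
G. `011000001` → no match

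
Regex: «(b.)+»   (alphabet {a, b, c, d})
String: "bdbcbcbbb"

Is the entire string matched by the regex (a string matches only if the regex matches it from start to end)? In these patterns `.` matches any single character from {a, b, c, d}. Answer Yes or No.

No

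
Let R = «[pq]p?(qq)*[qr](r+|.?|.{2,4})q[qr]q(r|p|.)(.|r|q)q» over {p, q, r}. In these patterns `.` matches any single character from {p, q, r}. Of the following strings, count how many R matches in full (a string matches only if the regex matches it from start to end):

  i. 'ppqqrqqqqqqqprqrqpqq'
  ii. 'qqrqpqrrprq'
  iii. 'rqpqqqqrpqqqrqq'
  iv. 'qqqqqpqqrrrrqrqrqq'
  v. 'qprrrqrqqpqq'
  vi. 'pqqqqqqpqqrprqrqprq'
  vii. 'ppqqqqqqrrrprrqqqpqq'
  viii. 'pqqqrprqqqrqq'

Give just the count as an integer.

1

i → no match
ii → no match
iii → no match
iv → no match
v → no match
vi → no match
vii → no match
viii → match
Total matched: 1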